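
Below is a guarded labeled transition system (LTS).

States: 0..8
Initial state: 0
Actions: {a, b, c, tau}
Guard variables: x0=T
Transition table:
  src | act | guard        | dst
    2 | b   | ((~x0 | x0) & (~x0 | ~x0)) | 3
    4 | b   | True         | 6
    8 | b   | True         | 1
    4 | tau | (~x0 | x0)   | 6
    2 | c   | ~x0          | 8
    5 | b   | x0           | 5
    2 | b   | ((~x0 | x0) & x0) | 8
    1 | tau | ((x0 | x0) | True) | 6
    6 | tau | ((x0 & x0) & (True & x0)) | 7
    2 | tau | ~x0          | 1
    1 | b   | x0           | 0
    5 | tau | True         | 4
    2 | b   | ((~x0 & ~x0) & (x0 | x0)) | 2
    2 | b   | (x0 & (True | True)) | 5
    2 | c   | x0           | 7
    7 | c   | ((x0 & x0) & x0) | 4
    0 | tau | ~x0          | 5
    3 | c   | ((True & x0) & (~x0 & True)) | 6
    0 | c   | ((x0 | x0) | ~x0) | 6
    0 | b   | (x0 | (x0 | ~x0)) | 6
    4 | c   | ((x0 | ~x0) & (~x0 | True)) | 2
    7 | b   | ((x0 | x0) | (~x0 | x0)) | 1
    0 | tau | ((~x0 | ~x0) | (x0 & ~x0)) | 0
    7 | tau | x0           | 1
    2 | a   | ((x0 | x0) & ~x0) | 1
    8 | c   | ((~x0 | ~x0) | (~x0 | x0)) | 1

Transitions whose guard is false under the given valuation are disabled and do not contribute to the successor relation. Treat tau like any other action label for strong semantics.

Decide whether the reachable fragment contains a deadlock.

Reach set: {0,1,2,4,5,6,7,8}
  0: b→6  c→6  [2 out]
  1: b→0  tau→6  [2 out]
  2: b→5  b→8  c→7  [3 out]
  4: b→6  c→2  tau→6  [3 out]
  5: b→5  tau→4  [2 out]
  6: tau→7  [1 out]
  7: b→1  c→4  tau→1  [3 out]
  8: b→1  c→1  [2 out]

Answer: DEADLOCK-FREE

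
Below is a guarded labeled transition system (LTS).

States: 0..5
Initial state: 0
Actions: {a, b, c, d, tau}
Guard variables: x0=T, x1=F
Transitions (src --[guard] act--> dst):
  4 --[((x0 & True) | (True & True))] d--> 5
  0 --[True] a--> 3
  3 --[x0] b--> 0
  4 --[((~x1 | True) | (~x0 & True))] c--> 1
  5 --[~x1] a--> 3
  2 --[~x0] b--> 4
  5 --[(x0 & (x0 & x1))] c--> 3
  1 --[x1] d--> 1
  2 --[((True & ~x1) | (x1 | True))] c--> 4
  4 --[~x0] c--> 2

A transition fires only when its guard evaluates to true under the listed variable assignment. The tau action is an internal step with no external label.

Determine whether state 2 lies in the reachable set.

Guard filter leaves 6 enabled edge(s).
L0 = {0}
L1 = {3}  now seen {0,3}
R = {0,3}

Answer: UNREACHABLE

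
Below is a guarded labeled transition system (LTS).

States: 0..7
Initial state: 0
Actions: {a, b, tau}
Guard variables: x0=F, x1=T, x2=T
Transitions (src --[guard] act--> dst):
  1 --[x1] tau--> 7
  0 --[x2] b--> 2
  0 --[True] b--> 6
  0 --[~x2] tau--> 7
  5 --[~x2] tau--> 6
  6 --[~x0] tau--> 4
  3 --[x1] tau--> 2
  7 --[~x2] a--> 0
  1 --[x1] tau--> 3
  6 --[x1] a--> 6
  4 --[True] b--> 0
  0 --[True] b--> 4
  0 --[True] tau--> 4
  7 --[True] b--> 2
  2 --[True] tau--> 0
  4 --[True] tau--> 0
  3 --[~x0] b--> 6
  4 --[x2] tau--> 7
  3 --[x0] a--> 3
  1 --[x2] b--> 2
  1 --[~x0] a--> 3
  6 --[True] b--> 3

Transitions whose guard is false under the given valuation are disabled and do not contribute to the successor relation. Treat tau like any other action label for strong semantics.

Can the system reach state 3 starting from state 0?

Guard filter leaves 18 enabled edge(s).
Layer 0: {0}
Layer 1: {2,4,6}  now seen {0,2,4,6}
Layer 2: {3,7}  now seen {0,2,3,4,6,7}
Reachable = {0,2,3,4,6,7}
witness 3: b·b

Answer: REACHABLE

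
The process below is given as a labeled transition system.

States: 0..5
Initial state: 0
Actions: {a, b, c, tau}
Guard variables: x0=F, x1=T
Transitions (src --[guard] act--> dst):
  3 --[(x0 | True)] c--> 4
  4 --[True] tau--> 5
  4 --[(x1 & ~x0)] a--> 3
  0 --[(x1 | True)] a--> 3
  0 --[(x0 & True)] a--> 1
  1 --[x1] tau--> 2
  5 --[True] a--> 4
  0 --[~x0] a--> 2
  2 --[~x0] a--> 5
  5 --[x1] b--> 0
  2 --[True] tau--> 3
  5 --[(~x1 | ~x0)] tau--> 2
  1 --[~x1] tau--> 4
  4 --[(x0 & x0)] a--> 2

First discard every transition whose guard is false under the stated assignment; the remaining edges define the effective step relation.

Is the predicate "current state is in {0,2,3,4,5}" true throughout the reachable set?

Allowed set {0,2,3,4,5}
Reach set: {0,2,3,4,5}
  0: ok
  2: ok
  3: ok
  4: ok
  5: ok

Answer: INVARIANT HOLDS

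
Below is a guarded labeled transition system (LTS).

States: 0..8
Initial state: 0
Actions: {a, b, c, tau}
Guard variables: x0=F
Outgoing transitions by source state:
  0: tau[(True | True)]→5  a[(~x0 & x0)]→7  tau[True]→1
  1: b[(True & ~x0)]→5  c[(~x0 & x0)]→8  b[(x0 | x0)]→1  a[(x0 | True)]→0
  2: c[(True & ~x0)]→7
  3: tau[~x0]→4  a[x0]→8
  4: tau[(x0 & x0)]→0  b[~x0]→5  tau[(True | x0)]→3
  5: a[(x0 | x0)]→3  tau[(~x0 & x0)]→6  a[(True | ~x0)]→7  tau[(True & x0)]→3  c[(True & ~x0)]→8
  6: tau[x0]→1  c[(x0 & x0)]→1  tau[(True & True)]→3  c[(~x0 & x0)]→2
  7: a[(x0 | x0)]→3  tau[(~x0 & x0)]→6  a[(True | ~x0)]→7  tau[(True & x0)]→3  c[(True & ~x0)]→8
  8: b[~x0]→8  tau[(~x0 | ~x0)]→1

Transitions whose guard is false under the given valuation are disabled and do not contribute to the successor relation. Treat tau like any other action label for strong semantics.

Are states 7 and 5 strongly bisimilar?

Compute ~ classes (split until stable):
  P[0] = {{0,1,2,3,4,5,6,7,8}}
  P[1] = {{0,3,6},{1},{2},{4,8},{5,7}}
  P[2] = {{0},{1},{2},{3},{4},{5,7},{6},{8}}
stable after 3 split(s): 8 block(s)
class of 7: {5,7}; class of 5: {5,7}

Answer: BISIMILAR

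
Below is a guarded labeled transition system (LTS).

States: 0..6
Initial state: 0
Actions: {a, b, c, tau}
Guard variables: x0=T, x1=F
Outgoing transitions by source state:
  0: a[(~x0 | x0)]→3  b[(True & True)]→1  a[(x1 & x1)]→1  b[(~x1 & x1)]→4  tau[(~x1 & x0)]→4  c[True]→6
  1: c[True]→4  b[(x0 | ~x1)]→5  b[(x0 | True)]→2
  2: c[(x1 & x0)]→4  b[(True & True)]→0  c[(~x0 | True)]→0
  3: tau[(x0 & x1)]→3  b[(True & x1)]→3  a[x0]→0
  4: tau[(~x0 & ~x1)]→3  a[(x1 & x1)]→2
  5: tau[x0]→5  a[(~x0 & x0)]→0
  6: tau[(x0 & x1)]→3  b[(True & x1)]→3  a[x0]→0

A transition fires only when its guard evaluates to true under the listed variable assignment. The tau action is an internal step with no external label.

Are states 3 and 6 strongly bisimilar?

Compute ~ classes (split until stable):
  π0 = {{0,1,2,3,4,5,6}}
  π1 = {{0},{1,2},{3,6},{4},{5}}
  π2 = {{0},{1},{2},{3,6},{4},{5}}
6 equivalence class(es) (converged in 3)
[3]={3,6}  [6]={3,6}

Answer: BISIMILAR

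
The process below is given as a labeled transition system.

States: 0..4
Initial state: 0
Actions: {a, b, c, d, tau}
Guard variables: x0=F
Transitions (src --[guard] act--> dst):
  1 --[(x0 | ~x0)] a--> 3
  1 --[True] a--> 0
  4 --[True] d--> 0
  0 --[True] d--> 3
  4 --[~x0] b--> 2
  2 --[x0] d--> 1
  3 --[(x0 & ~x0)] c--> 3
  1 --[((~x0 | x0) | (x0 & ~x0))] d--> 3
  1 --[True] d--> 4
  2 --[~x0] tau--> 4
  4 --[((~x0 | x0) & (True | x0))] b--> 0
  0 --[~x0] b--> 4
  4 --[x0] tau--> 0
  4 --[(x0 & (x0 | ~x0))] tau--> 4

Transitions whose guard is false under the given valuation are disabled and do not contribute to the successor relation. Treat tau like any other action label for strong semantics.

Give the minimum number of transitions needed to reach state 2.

Answer: 2

Working:
Layered search for 2:
  L0 = {0}
  L1 = {3,4}
  L2 = {2}
2 enters at depth 2; path b·b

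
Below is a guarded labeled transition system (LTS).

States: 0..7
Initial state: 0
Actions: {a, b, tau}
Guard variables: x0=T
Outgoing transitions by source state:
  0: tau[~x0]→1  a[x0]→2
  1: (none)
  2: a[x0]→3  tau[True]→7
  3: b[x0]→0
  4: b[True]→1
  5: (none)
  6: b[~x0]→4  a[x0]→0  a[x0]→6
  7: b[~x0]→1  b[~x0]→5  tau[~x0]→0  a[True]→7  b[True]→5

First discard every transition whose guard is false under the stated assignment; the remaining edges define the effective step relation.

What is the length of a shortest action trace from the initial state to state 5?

BFS to 5:
  depth 0: {0}
  depth 1: {2}
  depth 2: {3,7}
  depth 3: {5}
depth(5)=3, e.g. a·tau·b

Answer: 3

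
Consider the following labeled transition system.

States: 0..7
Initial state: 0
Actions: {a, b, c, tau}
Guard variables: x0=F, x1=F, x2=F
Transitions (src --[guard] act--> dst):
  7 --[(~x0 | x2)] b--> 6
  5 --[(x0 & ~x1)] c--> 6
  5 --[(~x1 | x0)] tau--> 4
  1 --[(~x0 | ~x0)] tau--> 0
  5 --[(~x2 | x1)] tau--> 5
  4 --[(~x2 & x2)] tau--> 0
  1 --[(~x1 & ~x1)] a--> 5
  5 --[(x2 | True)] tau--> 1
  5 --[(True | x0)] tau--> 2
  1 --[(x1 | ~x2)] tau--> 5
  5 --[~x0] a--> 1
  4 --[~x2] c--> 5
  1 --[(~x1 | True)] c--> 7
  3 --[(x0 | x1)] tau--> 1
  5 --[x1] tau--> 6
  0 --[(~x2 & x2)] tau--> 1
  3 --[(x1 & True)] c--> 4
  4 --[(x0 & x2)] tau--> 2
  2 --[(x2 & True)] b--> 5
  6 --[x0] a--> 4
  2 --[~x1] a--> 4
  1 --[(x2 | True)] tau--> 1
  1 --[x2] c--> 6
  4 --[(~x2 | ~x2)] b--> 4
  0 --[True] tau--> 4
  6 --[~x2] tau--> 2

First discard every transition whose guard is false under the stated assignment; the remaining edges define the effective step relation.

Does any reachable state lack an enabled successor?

Reachable = {0,1,2,4,5,6,7}
  0: tau→4  [1 exit(s)]
  1: a→5  c→7  tau→0  tau→1  tau→5  [5 exit(s)]
  2: a→4  [1 exit(s)]
  4: b→4  c→5  [2 exit(s)]
  5: a→1  tau→1  tau→2  tau→4  tau→5  [5 exit(s)]
  6: tau→2  [1 exit(s)]
  7: b→6  [1 exit(s)]

Answer: DEADLOCK-FREE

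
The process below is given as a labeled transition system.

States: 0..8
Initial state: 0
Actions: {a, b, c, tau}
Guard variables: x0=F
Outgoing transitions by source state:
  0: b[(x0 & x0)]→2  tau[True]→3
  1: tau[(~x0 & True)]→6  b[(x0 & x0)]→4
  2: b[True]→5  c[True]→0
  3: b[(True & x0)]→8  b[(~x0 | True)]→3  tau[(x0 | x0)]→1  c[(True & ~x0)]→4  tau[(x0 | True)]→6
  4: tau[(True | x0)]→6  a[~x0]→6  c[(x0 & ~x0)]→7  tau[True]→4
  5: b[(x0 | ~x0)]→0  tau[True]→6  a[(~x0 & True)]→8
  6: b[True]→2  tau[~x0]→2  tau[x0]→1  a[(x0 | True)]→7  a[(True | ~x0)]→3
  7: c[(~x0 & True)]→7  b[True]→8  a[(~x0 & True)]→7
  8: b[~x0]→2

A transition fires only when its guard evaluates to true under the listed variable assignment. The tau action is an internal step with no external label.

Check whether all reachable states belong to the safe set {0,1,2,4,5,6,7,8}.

Inv-set: {0,1,2,4,5,6,7,8}
Reach set: {0,2,3,4,5,6,7,8}
  0: ✓
  2: ✓
  3: outside
  4: ✓
  5: ✓
  6: ✓
  7: ✓
  8: ✓
witness against invariant: tau → 3

Answer: INVARIANT VIOLATED at state 3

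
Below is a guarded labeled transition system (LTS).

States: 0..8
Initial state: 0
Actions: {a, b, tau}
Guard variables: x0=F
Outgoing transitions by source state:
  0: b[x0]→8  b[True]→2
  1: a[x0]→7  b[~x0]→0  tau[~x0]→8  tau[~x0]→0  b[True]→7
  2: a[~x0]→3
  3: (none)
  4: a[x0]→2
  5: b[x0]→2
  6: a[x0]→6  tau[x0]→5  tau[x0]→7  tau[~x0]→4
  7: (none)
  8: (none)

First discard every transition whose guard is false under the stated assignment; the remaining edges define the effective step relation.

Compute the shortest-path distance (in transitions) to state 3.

Breadth-first toward 3:
  L0 = {0}
  L1 = {2}
  L2 = {3}
first hit 3 at d=2 via b·a

Answer: 2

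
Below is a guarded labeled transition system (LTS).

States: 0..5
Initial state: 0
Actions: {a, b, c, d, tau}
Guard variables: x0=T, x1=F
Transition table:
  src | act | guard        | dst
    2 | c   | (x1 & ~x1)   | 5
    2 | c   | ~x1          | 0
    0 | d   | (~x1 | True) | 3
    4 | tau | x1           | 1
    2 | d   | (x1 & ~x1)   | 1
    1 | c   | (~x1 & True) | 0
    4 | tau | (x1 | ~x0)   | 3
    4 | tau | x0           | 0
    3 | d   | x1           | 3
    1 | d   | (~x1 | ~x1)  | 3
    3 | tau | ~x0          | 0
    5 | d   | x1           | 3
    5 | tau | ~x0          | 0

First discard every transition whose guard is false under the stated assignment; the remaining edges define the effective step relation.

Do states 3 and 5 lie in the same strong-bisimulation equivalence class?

Answer: BISIMILAR

Analysis:
Bisimulation quotient by refinement:
  round 0: {{0,1,2,3,4,5}}
  round 1: {{0},{1},{2},{3,5},{4}}
stable after 2 split(s): 5 block(s)
3∈{3,5}, 5∈{3,5}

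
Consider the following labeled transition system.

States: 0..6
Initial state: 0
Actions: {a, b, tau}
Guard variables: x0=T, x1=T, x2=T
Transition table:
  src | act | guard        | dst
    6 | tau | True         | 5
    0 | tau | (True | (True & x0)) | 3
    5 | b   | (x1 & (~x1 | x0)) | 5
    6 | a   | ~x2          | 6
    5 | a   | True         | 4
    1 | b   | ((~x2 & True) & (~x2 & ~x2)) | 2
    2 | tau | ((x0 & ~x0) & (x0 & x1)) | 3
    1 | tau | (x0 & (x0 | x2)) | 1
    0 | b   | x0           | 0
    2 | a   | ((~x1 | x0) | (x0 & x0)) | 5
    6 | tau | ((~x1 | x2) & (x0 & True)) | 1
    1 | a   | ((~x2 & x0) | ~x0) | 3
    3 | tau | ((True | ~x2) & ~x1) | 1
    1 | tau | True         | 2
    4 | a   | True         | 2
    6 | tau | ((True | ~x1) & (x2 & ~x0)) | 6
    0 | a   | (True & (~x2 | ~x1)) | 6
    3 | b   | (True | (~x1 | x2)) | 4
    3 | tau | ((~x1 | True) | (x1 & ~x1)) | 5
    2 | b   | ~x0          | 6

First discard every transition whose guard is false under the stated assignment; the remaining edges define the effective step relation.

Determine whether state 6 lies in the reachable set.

Answer: UNREACHABLE

Analysis:
Guard filter leaves 12 enabled edge(s).
depth 0: {0}
depth 1: {3}  cumulative {0,3}
depth 2: {4,5}  cumulative {0,3,4,5}
depth 3: {2}  cumulative {0,2,3,4,5}
Reach set: {0,2,3,4,5}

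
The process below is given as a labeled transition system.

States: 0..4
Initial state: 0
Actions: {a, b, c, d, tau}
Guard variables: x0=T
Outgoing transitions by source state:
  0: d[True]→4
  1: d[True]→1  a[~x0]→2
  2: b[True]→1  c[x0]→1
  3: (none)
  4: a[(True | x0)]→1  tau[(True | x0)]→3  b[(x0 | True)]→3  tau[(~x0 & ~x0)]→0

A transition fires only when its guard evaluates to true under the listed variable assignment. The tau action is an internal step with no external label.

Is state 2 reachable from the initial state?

Answer: UNREACHABLE

Working:
7 transition(s) survive guard evaluation.
depth 0: {0}
depth 1: {4}  now seen {0,4}
depth 2: {1,3}  now seen {0,1,3,4}
Reach set: {0,1,3,4}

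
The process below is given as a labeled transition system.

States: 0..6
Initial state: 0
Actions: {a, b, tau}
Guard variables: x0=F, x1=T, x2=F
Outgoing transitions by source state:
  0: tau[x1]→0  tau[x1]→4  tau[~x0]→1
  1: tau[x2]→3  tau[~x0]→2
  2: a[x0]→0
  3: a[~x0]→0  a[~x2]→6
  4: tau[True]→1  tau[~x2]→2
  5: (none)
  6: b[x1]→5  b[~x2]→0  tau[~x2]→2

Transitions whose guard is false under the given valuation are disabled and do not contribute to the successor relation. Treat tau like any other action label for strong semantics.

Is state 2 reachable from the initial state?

After dropping false guards: 11 live edges.
L0 = {0}
L1 = {1,4}  total {0,1,4}
L2 = {2}  total {0,1,2,4}
Reachable = {0,1,2,4}
witness 2: tau·tau

Answer: REACHABLE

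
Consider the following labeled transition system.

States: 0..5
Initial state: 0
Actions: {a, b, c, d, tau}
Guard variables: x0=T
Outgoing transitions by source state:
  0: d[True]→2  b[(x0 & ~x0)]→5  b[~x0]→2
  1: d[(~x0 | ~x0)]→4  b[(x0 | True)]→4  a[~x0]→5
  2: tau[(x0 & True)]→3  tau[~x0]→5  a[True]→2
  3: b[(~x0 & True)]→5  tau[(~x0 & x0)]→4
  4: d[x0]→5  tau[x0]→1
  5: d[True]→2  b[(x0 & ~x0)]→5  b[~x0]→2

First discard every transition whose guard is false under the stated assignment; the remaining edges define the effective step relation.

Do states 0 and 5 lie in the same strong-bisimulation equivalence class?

Compute ~ classes (split until stable):
  round 0: {{0,1,2,3,4,5}}
  round 1: {{0,5},{1},{2},{3},{4}}
5 equivalence class(es) (converged in 2)
class of 0: {0,5}; class of 5: {0,5}

Answer: BISIMILAR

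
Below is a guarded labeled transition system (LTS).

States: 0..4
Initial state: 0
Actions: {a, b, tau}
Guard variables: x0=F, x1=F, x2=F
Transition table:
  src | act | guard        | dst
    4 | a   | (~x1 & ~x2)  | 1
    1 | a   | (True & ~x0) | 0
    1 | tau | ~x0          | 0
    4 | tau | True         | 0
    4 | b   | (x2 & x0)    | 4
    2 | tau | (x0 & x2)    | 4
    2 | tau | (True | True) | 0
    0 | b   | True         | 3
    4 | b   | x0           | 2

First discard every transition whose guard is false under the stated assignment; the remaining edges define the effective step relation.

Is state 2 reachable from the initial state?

Answer: UNREACHABLE

Trace:
After dropping false guards: 6 live edges.
Layer 0: {0}
Layer 1: {3}  cumulative {0,3}
R = {0,3}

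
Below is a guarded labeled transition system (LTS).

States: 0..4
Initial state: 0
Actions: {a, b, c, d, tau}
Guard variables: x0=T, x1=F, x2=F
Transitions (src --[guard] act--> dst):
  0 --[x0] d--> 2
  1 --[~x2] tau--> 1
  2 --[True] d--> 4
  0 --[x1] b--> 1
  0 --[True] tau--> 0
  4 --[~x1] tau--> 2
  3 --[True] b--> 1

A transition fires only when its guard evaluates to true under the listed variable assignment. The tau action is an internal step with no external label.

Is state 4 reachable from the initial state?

Guard filter leaves 6 enabled edge(s).
depth 0: {0}
depth 1: {2}  total {0,2}
depth 2: {4}  total {0,2,4}
Reachable = {0,2,4}
trace reaching 4: d·d

Answer: REACHABLE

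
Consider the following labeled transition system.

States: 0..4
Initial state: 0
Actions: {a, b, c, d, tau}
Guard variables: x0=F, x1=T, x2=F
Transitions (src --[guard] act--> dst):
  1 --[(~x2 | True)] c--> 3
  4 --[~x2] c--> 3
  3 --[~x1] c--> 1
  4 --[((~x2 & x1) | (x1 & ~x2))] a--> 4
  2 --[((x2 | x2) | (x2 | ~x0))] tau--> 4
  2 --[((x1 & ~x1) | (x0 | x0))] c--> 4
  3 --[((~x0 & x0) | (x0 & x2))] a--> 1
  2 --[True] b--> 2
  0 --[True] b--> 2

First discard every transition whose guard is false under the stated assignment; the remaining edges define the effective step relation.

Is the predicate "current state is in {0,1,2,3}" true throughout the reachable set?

Inv-set: {0,1,2,3}
R = {0,2,3,4}
  0: ok
  2: ok
  3: ok
  4: ✗ unsafe
witness against invariant: b·tau → 4

Answer: INVARIANT VIOLATED at state 4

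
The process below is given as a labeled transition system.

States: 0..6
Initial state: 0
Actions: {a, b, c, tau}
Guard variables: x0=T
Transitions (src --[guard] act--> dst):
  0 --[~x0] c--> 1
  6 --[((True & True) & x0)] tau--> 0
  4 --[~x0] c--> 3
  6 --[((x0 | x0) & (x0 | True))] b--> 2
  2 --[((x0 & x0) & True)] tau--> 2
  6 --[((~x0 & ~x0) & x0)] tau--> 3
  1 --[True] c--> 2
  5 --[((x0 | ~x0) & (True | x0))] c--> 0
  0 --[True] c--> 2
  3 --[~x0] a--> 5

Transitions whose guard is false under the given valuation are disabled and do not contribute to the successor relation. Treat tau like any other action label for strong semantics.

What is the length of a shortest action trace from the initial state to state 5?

Answer: UNREACHABLE

Analysis:
Layered search for 5:
  L0 = {0}
  L1 = {2}
5 never appears.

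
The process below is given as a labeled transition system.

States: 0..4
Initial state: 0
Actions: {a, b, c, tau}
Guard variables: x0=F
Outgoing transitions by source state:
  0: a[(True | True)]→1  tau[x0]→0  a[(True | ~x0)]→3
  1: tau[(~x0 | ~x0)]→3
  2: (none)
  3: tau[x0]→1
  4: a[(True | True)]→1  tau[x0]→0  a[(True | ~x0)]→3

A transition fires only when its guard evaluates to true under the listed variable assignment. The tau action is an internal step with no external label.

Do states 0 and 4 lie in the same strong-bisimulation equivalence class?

Answer: BISIMILAR

Trace:
Refine partition for ~:
  round 0: {{0,1,2,3,4}}
  round 1: {{0,4},{1},{2,3}}
3 equivalence class(es) (converged in 2)
0∈{0,4}, 4∈{0,4}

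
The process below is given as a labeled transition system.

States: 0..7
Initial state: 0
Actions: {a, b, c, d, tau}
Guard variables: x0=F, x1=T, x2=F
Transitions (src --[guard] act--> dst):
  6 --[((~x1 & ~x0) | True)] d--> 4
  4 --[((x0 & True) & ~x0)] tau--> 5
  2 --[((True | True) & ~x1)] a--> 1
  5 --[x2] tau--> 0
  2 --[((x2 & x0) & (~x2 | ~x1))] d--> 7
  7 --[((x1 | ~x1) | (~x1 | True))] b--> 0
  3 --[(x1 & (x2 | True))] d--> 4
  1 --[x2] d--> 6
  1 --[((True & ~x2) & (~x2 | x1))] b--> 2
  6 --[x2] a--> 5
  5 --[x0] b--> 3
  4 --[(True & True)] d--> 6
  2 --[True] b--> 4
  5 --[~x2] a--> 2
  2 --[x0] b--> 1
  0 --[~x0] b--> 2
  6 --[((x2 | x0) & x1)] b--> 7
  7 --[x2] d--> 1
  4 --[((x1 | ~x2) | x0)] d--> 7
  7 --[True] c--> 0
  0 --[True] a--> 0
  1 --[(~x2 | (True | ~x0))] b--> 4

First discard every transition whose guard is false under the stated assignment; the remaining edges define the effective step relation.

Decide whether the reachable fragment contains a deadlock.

Answer: DEADLOCK-FREE

Analysis:
R = {0,2,4,6,7}
  0: a→0  b→2  [deg 2]
  2: b→4  [deg 1]
  4: d→6  d→7  [deg 2]
  6: d→4  [deg 1]
  7: b→0  c→0  [deg 2]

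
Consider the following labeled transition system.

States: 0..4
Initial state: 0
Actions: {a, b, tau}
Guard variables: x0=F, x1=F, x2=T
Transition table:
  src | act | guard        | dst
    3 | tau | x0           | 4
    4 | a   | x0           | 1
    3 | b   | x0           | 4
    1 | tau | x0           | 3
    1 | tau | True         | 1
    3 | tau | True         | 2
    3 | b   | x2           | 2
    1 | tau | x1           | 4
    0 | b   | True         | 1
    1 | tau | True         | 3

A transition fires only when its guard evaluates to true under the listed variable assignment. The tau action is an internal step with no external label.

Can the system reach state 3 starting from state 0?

Guard filter leaves 5 enabled edge(s).
L0 = {0}
L1 = {1}  cumulative {0,1}
L2 = {3}  cumulative {0,1,3}
L3 = {2}  cumulative {0,1,2,3}
R = {0,1,2,3}
trace reaching 3: b·tau

Answer: REACHABLE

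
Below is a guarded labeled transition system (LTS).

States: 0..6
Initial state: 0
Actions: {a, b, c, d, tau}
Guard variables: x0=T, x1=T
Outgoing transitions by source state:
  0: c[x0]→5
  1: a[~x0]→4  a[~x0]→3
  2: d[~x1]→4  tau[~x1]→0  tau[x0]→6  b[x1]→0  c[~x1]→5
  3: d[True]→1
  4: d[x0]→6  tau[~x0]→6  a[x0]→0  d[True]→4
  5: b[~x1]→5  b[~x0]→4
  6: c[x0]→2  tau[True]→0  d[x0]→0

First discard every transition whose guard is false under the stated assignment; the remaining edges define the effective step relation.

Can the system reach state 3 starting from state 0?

10 transition(s) survive guard evaluation.
Layer 0: {0}
Layer 1: {5}  now seen {0,5}
R = {0,5}

Answer: UNREACHABLE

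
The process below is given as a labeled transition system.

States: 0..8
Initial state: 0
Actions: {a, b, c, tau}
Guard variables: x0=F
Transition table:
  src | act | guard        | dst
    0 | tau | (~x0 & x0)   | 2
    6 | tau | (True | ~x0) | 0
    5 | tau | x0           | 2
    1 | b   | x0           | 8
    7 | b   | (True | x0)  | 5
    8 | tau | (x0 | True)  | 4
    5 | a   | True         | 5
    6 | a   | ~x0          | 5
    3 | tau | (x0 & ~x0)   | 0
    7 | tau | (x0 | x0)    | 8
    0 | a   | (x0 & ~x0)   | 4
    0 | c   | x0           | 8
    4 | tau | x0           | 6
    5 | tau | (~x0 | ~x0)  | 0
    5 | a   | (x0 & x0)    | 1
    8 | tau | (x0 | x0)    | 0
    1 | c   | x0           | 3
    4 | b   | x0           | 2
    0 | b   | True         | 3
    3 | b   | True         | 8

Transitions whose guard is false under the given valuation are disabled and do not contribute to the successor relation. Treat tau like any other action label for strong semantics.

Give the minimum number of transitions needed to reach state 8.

BFS to 8:
  L0 = {0}
  L1 = {3}
  L2 = {8}
8 enters at depth 2; path b·b

Answer: 2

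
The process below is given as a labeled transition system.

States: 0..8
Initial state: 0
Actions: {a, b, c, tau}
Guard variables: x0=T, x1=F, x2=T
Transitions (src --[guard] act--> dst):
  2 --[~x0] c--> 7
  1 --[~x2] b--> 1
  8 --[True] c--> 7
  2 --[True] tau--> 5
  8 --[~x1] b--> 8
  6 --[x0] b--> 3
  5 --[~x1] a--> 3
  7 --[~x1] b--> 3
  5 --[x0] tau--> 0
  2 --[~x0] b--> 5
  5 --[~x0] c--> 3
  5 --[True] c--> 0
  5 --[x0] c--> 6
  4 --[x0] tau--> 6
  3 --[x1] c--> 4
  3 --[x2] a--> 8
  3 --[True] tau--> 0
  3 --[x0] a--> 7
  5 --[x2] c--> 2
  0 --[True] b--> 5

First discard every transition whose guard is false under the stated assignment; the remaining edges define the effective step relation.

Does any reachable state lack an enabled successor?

Reach set: {0,2,3,5,6,7,8}
  0: b→5  [1 out]
  2: tau→5  [1 out]
  3: a→7  a→8  tau→0  [3 out]
  5: a→3  c→0  c→2  c→6  tau→0  [5 out]
  6: b→3  [1 out]
  7: b→3  [1 out]
  8: b→8  c→7  [2 out]

Answer: DEADLOCK-FREE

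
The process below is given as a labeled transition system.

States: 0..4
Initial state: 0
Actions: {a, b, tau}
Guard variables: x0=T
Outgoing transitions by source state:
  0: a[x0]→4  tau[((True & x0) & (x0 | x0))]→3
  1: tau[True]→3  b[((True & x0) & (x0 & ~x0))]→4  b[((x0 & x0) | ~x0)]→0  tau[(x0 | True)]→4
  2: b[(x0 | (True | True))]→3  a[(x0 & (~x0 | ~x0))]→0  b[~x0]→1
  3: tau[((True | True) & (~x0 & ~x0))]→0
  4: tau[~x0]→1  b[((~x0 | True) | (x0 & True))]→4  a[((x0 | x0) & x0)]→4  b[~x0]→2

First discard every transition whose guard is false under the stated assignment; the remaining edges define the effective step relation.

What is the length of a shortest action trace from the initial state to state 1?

BFS to 1:
  L0 = {0}
  L1 = {3,4}
1 never appears.

Answer: UNREACHABLE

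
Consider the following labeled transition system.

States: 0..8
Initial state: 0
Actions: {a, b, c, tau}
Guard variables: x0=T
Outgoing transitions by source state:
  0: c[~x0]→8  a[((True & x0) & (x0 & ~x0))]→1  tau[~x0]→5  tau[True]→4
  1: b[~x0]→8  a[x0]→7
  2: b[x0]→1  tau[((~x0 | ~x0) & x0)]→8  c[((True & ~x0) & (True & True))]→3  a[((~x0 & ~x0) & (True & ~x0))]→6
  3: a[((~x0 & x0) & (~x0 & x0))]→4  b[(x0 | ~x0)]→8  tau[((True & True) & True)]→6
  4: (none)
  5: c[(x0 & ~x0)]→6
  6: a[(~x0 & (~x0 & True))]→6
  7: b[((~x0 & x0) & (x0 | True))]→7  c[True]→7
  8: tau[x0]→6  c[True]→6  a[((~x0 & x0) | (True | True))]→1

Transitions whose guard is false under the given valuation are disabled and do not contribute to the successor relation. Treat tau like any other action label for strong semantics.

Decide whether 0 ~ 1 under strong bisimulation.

Refine partition for ~:
  P[0] = {{0,1,2,3,4,5,6,7,8}}
  P[1] = {{0},{1},{2},{3},{4,5,6},{7},{8}}
stable after 2 split(s): 7 block(s)
[0]={0}  [1]={1}

Answer: NOT BISIMILAR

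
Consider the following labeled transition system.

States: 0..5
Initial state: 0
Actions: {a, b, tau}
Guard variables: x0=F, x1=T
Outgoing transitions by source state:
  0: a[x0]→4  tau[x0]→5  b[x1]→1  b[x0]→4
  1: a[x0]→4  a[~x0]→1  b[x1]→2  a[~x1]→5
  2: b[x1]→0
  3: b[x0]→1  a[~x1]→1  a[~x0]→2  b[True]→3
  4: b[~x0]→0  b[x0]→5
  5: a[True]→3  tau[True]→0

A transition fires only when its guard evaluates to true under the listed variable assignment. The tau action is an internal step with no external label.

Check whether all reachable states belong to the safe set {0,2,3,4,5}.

Answer: INVARIANT VIOLATED at state 1

Analysis:
Safe = {0,2,3,4,5}
Reach set: {0,1,2}
  0: ok
  1: VIOLATES
  2: ok
counterexample path to 1: b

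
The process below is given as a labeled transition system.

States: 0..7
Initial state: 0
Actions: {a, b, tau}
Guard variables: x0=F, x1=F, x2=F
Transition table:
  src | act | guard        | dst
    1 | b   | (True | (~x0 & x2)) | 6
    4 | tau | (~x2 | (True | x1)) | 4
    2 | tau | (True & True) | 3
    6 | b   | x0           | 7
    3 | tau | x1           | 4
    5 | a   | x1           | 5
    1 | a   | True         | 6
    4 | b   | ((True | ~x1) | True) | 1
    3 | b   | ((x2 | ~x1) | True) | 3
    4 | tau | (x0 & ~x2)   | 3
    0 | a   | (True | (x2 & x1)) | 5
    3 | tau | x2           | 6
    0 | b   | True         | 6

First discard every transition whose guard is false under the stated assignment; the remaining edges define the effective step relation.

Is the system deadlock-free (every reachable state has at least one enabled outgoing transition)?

Answer: DEADLOCK at state 5

Analysis:
Reach set: {0,5,6}
  0: a→5  b→6  [deg 2]
  5: ∅  [no exit]
  6: ∅  [no exit]
witness 5: a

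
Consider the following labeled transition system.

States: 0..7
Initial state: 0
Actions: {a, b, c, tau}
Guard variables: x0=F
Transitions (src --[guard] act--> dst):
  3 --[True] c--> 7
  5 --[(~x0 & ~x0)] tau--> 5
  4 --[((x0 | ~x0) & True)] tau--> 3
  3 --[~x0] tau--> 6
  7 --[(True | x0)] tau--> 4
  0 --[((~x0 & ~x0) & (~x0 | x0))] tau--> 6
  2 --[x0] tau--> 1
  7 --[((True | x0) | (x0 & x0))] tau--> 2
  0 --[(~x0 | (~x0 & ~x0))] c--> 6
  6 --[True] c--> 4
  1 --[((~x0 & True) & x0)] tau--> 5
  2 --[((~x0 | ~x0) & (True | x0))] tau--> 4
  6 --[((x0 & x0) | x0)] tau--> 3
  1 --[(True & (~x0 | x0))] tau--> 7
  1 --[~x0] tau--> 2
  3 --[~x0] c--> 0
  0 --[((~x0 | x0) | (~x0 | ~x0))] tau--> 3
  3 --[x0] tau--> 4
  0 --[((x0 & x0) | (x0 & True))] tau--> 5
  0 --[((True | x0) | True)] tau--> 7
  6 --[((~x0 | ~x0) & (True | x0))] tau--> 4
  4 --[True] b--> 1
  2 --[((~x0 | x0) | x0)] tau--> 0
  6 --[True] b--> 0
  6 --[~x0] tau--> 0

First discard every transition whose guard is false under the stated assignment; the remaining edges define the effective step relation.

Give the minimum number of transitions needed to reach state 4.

Breadth-first toward 4:
  L0 = {0}
  L1 = {3,6,7}
  L2 = {2,4}
depth(4)=2, e.g. c·c

Answer: 2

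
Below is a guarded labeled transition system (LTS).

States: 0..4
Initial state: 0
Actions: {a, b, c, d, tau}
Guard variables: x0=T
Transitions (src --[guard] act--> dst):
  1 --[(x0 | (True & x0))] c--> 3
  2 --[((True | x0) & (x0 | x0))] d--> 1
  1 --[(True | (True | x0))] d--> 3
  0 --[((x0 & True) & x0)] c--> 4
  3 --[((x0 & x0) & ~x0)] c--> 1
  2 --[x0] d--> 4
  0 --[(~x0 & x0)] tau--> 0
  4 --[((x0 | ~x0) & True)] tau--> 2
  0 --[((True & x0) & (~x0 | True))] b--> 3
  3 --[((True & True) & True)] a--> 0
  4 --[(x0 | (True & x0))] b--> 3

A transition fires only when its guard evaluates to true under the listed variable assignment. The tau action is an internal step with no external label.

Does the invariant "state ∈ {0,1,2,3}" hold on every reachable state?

Answer: INVARIANT VIOLATED at state 4

Analysis:
Allowed set {0,1,2,3}
Reachable = {0,1,2,3,4}
  0: ok
  1: ok
  2: ok
  3: ok
  4: outside
counterexample path to 4: c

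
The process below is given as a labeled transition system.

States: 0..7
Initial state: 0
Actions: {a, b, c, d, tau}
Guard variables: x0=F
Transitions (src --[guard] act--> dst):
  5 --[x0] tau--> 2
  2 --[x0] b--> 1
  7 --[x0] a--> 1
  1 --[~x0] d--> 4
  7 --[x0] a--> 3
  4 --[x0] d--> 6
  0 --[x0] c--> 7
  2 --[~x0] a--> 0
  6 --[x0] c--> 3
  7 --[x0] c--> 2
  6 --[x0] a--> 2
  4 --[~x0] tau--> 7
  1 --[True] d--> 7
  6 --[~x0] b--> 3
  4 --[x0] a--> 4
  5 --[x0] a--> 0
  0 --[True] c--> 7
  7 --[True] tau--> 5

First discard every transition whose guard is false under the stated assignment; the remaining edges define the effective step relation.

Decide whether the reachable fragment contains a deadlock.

Answer: DEADLOCK at state 5

Trace:
R = {0,5,7}
  0: c→7  [1 out]
  5: ∅  [deadlock]
  7: tau→5  [1 out]
Path to 5: c·tau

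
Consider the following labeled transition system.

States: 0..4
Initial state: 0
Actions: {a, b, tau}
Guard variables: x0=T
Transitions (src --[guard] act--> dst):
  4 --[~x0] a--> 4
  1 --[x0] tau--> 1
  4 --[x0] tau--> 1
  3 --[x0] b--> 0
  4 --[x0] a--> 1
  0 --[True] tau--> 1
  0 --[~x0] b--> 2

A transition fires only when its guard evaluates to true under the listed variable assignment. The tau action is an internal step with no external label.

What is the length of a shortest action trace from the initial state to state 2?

Layered search for 2:
  L0 = {0}
  L1 = {1}
2 never appears.

Answer: UNREACHABLE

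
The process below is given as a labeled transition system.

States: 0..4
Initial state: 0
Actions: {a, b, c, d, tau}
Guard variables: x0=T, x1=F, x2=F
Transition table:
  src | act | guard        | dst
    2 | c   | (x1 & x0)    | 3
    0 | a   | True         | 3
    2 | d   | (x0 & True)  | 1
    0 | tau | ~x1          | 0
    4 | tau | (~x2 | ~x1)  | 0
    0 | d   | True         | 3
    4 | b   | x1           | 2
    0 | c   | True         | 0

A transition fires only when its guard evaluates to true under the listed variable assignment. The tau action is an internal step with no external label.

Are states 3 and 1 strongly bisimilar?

Refine partition for ~:
  π0 = {{0,1,2,3,4}}
  π1 = {{0},{1,3},{2},{4}}
4 equivalence class(es) (converged in 2)
[3]={1,3}  [1]={1,3}

Answer: BISIMILAR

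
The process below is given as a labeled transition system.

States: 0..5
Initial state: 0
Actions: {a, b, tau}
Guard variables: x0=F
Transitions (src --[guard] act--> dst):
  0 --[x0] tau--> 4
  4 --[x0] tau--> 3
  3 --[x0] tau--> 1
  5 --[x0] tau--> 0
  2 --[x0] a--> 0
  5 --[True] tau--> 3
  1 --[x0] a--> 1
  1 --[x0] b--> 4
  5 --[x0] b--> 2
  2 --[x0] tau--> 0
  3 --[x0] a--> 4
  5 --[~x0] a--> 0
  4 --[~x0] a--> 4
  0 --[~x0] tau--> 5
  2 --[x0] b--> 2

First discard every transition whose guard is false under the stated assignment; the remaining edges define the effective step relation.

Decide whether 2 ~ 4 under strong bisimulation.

Refine partition for ~:
  P[0] = {{0,1,2,3,4,5}}
  P[1] = {{0},{1,2,3},{4},{5}}
4 equivalence class(es) (converged in 2)
[2]={1,2,3}  [4]={4}

Answer: NOT BISIMILAR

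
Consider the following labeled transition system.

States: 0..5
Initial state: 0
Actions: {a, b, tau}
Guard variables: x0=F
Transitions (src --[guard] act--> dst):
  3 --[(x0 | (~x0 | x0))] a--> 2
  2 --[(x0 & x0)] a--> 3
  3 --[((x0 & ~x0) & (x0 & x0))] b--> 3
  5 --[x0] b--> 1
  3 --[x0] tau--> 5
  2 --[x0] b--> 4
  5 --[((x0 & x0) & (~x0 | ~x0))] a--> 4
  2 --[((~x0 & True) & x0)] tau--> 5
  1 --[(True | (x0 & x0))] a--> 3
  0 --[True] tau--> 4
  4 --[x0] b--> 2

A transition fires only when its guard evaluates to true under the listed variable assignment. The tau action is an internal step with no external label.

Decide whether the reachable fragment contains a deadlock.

R = {0,4}
  0: tau→4  [deg 1]
  4: ∅  [STUCK]
Path to 4: tau

Answer: DEADLOCK at state 4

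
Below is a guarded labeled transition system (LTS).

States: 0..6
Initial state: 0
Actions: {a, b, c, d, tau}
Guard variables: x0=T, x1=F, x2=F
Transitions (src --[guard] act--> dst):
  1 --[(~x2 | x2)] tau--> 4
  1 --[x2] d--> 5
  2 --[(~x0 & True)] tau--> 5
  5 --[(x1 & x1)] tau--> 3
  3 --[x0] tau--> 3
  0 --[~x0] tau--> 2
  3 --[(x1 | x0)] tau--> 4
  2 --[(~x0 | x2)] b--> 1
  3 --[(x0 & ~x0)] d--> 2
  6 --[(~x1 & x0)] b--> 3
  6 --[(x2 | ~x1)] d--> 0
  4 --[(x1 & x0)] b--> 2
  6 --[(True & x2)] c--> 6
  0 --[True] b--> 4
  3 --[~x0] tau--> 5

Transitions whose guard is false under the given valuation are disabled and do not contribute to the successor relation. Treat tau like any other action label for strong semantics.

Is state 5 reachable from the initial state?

Answer: UNREACHABLE

Trace:
After dropping false guards: 6 live edges.
Layer 0: {0}
Layer 1: {4}  cumulative {0,4}
Reach set: {0,4}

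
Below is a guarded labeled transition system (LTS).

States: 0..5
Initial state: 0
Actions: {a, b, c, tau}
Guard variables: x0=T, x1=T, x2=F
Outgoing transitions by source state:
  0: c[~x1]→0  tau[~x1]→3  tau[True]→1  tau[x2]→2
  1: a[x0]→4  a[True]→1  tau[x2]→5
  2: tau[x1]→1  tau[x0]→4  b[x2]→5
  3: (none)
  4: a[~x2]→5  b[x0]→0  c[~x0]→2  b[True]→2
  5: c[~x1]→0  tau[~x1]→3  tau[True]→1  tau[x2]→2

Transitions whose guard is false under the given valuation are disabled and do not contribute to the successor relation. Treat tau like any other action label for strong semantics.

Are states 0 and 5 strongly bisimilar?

Answer: BISIMILAR

Analysis:
Bisimulation quotient by refinement:
  P[0] = {{0,1,2,3,4,5}}
  P[1] = {{0,2,5},{1},{3},{4}}
  P[2] = {{0,5},{1},{2},{3},{4}}
Fixed point at round 3; 5 class(es).
[0]={0,5}  [5]={0,5}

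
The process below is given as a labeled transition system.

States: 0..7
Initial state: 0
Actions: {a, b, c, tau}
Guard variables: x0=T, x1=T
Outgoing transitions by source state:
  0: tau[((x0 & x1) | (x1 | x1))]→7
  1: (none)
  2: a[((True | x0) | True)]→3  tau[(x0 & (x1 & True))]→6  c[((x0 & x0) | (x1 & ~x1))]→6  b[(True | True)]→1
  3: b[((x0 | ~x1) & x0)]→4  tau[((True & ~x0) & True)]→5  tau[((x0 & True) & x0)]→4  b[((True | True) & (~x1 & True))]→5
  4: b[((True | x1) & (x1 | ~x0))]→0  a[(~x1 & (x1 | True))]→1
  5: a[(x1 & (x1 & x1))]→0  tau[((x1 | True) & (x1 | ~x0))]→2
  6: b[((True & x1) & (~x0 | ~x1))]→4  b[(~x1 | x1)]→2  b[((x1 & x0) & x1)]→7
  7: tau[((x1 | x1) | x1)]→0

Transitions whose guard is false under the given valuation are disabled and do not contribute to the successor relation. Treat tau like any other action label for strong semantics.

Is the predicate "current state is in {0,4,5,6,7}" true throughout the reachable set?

Answer: INVARIANT HOLDS

Trace:
Allowed set {0,4,5,6,7}
R = {0,7}
  0: safe
  7: safe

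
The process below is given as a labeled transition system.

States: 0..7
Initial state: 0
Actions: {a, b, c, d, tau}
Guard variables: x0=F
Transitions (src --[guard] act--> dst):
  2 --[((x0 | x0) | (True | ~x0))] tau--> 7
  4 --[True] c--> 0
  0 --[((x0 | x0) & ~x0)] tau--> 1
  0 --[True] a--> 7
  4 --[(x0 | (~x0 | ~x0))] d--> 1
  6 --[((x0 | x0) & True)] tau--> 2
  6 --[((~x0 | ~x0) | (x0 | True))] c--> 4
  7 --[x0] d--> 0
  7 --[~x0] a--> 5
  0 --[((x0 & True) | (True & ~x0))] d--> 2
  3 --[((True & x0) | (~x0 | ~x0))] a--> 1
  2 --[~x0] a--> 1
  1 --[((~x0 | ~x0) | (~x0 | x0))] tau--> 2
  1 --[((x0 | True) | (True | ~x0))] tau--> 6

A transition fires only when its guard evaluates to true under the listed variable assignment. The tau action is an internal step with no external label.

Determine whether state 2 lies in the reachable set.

Answer: REACHABLE

Trace:
After dropping false guards: 11 live edges.
L0 = {0}
L1 = {2,7}  now seen {0,2,7}
L2 = {1,5}  now seen {0,1,2,5,7}
L3 = {6}  now seen {0,1,2,5,6,7}
L4 = {4}  now seen {0,1,2,4,5,6,7}
R = {0,1,2,4,5,6,7}
witness 2: d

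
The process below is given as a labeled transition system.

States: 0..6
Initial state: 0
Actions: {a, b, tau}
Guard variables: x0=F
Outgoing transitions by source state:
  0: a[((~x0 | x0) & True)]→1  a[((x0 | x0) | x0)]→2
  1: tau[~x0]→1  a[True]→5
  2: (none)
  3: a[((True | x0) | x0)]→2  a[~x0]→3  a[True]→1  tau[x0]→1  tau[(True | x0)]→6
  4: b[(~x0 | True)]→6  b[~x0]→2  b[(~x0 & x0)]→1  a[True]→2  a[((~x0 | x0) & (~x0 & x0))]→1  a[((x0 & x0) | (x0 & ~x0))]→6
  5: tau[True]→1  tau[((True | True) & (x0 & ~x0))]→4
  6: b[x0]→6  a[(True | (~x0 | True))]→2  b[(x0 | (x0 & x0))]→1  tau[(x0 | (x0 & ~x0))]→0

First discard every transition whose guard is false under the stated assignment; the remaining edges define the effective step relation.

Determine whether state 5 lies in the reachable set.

12 transition(s) survive guard evaluation.
depth 0: {0}
depth 1: {1}  now seen {0,1}
depth 2: {5}  now seen {0,1,5}
Reach set: {0,1,5}
witness 5: a·a

Answer: REACHABLE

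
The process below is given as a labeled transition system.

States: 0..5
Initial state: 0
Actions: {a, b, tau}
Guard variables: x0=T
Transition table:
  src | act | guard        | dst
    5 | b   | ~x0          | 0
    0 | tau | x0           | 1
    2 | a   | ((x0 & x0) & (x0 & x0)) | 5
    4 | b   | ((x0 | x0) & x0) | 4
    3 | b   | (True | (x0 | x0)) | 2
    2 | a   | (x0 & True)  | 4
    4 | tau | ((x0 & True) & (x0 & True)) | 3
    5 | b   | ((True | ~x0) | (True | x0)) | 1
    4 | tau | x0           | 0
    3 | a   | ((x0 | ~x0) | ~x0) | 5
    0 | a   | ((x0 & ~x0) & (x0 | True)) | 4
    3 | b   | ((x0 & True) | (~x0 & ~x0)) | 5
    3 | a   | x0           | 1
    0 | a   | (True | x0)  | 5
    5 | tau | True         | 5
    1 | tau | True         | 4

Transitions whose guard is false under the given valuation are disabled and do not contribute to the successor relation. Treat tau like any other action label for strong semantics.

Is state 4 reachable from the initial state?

Answer: REACHABLE

Analysis:
After dropping false guards: 14 live edges.
depth 0: {0}
depth 1: {1,5}  total {0,1,5}
depth 2: {4}  total {0,1,4,5}
depth 3: {3}  total {0,1,3,4,5}
depth 4: {2}  total {0,1,2,3,4,5}
Reach set: {0,1,2,3,4,5}
trace reaching 4: tau·tau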